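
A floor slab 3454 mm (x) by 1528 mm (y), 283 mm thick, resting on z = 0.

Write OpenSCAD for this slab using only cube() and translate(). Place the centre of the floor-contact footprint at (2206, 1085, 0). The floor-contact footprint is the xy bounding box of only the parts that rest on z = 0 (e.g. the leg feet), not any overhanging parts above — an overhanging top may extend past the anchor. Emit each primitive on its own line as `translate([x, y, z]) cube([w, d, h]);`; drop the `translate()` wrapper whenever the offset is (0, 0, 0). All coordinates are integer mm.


translate([479, 321, 0]) cube([3454, 1528, 283]);


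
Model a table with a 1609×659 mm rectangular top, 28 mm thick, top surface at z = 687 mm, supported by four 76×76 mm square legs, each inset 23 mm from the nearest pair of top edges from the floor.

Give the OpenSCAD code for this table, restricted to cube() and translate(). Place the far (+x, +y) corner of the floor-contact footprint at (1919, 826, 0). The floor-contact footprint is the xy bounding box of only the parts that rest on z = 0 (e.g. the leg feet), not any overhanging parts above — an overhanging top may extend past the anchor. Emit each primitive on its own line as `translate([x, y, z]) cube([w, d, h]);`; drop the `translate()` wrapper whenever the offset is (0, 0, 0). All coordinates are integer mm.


translate([333, 190, 659]) cube([1609, 659, 28]);
translate([356, 213, 0]) cube([76, 76, 659]);
translate([1843, 213, 0]) cube([76, 76, 659]);
translate([356, 750, 0]) cube([76, 76, 659]);
translate([1843, 750, 0]) cube([76, 76, 659]);


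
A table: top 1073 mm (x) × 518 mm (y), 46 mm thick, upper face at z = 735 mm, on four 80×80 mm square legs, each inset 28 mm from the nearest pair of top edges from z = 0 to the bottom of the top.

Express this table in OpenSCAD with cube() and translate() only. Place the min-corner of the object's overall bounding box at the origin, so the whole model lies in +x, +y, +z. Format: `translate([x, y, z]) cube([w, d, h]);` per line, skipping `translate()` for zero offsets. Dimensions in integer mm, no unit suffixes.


translate([0, 0, 689]) cube([1073, 518, 46]);
translate([28, 28, 0]) cube([80, 80, 689]);
translate([965, 28, 0]) cube([80, 80, 689]);
translate([28, 410, 0]) cube([80, 80, 689]);
translate([965, 410, 0]) cube([80, 80, 689]);


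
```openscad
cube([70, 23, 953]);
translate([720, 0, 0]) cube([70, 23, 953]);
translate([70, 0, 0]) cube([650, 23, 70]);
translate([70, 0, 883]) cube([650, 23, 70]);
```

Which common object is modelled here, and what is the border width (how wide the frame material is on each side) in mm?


A picture frame. The border width is 70 mm.

Four thin pieces enclosing a rectangular opening — a picture frame. The two full-height stiles are 953 mm tall; the top rail sits at z = 883 and is 70 mm tall, so the border above the opening is 953 − 883 = 70 mm, matching the stile x-width.


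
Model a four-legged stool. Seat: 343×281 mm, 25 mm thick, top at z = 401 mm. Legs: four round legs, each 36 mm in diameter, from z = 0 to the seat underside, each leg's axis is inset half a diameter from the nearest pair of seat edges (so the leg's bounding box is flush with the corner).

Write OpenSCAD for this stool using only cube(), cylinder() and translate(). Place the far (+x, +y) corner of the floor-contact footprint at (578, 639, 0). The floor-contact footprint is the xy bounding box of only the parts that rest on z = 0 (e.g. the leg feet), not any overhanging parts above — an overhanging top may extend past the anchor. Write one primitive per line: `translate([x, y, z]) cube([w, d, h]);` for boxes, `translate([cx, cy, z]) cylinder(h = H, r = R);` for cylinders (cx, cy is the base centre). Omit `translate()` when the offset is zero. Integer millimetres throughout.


translate([235, 358, 376]) cube([343, 281, 25]);
translate([253, 376, 0]) cylinder(h = 376, r = 18);
translate([560, 376, 0]) cylinder(h = 376, r = 18);
translate([253, 621, 0]) cylinder(h = 376, r = 18);
translate([560, 621, 0]) cylinder(h = 376, r = 18);


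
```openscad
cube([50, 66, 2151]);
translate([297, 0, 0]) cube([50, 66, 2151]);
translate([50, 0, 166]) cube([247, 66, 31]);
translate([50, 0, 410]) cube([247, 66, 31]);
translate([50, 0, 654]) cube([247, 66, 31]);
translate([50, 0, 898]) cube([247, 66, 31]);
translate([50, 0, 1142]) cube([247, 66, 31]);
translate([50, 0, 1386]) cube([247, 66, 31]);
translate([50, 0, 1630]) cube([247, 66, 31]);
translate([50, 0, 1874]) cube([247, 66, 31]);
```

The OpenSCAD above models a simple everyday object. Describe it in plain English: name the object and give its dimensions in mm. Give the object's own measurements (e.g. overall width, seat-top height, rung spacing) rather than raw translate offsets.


A straight ladder. Two 50×66 mm vertical rails, 2151 mm tall, stand 347 mm apart (outside-to-outside) with their front faces coplanar on the −y side. 8 rungs, each 66 mm deep and 31 mm tall, span between the inner faces of the rails, front faces flush with the rails. The lowest rung's underside is at z = 166 mm and rungs are spaced 244 mm apart (underside to underside).


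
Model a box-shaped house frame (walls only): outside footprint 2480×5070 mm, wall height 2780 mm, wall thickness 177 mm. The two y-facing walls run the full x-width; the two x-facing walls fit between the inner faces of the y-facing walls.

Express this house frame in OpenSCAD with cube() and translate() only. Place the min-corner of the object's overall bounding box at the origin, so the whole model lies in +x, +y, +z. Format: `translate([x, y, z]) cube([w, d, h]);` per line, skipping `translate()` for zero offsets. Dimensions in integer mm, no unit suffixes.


cube([2480, 177, 2780]);
translate([0, 4893, 0]) cube([2480, 177, 2780]);
translate([0, 177, 0]) cube([177, 4716, 2780]);
translate([2303, 177, 0]) cube([177, 4716, 2780]);


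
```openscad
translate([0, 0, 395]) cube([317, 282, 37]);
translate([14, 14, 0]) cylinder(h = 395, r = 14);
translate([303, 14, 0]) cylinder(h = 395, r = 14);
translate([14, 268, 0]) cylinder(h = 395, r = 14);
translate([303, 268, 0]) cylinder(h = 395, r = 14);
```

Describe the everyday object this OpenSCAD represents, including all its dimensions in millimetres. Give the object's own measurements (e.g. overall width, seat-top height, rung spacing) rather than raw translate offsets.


A four-legged stool. The seat is a 317×282×37 mm slab whose top surface is at z = 432 mm; four round legs, each 28 mm in diameter, run from the floor (z = 0) to the underside of the seat, each leg's axis is inset half a diameter from the nearest pair of seat edges (so the leg's bounding box is flush with the corner).


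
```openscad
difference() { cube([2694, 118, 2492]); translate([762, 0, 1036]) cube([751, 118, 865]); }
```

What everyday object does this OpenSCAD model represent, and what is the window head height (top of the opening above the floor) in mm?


A wall with a window opening. The window head height is 1901 mm.

A wall with a rectangular opening subtracted — a window. Sill at z = 1036, opening 865 mm tall, so the head is at 1036 + 865 = 1901 mm.


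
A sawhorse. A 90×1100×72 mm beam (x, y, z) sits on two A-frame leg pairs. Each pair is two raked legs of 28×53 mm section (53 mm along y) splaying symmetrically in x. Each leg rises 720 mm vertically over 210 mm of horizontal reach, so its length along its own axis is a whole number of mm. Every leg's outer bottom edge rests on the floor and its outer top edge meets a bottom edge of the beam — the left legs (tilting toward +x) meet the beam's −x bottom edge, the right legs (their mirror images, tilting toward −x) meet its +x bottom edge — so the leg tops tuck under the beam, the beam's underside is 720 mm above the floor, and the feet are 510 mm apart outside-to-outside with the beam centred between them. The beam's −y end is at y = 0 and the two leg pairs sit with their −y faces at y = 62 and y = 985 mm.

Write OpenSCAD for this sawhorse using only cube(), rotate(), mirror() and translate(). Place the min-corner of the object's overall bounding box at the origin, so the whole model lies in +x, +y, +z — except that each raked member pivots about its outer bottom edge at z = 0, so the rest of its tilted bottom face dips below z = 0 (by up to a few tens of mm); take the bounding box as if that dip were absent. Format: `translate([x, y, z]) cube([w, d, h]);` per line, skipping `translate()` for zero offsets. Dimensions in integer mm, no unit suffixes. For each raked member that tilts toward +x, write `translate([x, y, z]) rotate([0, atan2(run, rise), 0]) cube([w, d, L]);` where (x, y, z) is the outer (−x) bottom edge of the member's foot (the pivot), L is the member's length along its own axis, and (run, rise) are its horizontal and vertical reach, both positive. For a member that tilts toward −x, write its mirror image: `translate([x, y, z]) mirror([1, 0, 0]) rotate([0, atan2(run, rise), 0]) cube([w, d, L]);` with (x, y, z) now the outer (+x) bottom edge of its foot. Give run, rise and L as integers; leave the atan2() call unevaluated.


// leg length = √(210² + 720²) = 750
// right-leg outer foot x = 2·210 + 90 = 510
// beam min-corner = (210, 0, 720)
translate([210, 0, 720]) cube([90, 1100, 72]);
translate([0, 62, 0]) rotate([0, atan2(210, 720), 0]) cube([28, 53, 750]);
translate([510, 62, 0]) mirror([1, 0, 0]) rotate([0, atan2(210, 720), 0]) cube([28, 53, 750]);
translate([0, 985, 0]) rotate([0, atan2(210, 720), 0]) cube([28, 53, 750]);
translate([510, 985, 0]) mirror([1, 0, 0]) rotate([0, atan2(210, 720), 0]) cube([28, 53, 750]);


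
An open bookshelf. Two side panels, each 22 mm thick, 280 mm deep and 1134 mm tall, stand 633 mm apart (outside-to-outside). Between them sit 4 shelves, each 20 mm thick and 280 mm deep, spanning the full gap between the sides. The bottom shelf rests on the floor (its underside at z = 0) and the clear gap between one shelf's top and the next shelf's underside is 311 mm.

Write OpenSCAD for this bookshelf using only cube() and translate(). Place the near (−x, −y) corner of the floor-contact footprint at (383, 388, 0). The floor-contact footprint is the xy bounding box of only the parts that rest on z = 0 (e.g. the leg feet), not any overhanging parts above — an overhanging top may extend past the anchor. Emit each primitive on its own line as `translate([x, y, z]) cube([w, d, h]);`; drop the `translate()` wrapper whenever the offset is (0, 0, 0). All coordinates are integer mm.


translate([383, 388, 0]) cube([22, 280, 1134]);
translate([994, 388, 0]) cube([22, 280, 1134]);
translate([405, 388, 0]) cube([589, 280, 20]);
translate([405, 388, 331]) cube([589, 280, 20]);
translate([405, 388, 662]) cube([589, 280, 20]);
translate([405, 388, 993]) cube([589, 280, 20]);


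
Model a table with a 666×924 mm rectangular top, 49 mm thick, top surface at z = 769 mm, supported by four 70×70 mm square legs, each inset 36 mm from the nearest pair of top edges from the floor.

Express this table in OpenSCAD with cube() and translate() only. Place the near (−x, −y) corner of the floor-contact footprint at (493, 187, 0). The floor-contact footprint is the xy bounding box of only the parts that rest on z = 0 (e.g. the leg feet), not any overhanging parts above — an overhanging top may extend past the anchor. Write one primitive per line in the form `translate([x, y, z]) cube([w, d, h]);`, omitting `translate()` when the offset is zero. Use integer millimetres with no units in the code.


// leg_h = 769 - 49 = 720
translate([457, 151, 720]) cube([666, 924, 49]);
translate([493, 187, 0]) cube([70, 70, 720]);
translate([1017, 187, 0]) cube([70, 70, 720]);
translate([493, 969, 0]) cube([70, 70, 720]);
translate([1017, 969, 0]) cube([70, 70, 720]);


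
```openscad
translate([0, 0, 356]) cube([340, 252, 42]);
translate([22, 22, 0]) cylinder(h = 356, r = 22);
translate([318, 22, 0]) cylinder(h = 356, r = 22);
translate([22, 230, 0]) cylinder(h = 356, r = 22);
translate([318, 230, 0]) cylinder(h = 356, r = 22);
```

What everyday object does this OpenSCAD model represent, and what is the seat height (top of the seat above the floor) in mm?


A stool. The seat height is 398 mm.

A 340×252×42 slab at z = 356 on four corner cylinders — a stool. The seat top is 356 + 42 = 398 mm.


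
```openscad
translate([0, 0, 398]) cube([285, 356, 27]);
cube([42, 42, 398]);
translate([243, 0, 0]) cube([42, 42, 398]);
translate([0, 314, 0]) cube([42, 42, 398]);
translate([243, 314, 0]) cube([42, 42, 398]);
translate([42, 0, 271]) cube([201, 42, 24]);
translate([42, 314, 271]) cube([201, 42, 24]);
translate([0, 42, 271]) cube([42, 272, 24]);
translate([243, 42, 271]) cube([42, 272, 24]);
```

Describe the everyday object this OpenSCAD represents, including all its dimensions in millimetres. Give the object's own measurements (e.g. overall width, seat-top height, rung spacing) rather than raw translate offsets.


A four-legged stool. The seat is a 285×356×27 mm slab whose top surface is at z = 425 mm; four square legs, each 42×42 mm in cross-section, run from the floor (z = 0) to the underside of the seat, each flush with a corner of the seat. Four stretchers, 42 mm wide and 24 mm tall, connect adjacent legs with their undersides at z = 271 mm, each running between the inner faces of the legs it joins and aligned with the legs' outer faces on the other axis.


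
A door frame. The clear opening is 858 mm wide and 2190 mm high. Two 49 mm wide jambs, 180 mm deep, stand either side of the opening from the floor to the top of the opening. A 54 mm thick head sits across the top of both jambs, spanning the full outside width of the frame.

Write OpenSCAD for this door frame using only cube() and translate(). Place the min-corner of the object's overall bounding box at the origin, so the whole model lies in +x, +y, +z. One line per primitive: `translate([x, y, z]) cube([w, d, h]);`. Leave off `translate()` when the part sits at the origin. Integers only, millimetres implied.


cube([49, 180, 2190]);
translate([907, 0, 0]) cube([49, 180, 2190]);
translate([0, 0, 2190]) cube([956, 180, 54]);


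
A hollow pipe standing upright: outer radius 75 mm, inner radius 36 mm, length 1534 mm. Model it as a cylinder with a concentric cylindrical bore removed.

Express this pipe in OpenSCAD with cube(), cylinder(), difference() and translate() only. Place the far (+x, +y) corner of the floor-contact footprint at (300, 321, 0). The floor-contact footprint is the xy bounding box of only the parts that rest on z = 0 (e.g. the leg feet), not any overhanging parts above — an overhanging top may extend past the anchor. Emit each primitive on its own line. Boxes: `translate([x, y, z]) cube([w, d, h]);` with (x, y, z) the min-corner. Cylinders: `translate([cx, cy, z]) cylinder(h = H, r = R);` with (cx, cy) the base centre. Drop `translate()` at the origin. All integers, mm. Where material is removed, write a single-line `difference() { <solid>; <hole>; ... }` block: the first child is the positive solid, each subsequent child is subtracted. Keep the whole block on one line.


difference() { translate([225, 246, 0]) cylinder(h = 1534, r = 75); translate([225, 246, 0]) cylinder(h = 1534, r = 36); }


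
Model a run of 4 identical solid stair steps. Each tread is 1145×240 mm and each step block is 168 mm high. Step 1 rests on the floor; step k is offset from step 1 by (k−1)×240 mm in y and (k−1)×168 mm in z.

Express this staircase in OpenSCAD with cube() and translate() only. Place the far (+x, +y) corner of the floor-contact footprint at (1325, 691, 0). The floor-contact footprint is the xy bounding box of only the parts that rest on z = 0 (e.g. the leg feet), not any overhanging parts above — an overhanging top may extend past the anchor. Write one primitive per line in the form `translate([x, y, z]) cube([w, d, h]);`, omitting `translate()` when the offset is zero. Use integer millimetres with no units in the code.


translate([180, 451, 0]) cube([1145, 240, 168]);
translate([180, 691, 168]) cube([1145, 240, 168]);
translate([180, 931, 336]) cube([1145, 240, 168]);
translate([180, 1171, 504]) cube([1145, 240, 168]);


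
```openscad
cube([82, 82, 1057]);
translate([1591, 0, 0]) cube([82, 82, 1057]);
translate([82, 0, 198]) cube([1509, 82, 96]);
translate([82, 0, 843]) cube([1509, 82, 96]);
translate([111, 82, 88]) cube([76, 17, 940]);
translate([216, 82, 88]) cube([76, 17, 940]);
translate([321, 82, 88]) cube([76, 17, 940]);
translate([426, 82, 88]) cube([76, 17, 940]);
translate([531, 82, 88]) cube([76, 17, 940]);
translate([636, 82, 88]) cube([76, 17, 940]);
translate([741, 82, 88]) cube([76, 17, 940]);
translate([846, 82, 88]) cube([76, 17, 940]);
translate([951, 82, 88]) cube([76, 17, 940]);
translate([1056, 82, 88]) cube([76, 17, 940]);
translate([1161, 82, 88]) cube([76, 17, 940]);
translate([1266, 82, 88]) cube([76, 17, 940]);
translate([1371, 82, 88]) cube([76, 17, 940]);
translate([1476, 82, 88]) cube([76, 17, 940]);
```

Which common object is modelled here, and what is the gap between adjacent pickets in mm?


A fence section. The picket gap is 29 mm.

Two posts, two rails, 14 pickets — a fence section. Span 1509 mm holds 14 pickets of 76 mm with 15 equal gaps: ⌊(1509 − 14·76) / 15⌋ = 29 mm.


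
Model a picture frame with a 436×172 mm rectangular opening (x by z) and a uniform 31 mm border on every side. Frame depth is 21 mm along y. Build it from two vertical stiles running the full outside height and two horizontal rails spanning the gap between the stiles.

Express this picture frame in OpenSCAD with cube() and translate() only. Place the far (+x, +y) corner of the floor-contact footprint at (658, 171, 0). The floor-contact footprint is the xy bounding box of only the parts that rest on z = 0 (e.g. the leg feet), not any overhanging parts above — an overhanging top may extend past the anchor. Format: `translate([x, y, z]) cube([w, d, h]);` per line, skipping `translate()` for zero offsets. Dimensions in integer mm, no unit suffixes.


translate([160, 150, 0]) cube([31, 21, 234]);
translate([627, 150, 0]) cube([31, 21, 234]);
translate([191, 150, 0]) cube([436, 21, 31]);
translate([191, 150, 203]) cube([436, 21, 31]);


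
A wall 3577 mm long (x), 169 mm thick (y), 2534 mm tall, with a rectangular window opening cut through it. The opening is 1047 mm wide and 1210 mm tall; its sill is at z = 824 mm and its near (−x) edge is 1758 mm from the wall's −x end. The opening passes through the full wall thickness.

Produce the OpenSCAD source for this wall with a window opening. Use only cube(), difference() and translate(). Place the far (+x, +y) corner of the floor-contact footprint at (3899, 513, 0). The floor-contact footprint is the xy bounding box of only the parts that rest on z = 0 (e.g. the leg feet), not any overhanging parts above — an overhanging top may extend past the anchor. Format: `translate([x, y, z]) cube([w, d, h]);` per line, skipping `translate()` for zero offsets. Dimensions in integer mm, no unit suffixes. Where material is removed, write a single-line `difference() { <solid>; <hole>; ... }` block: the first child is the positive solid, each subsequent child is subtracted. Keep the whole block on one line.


difference() { translate([322, 344, 0]) cube([3577, 169, 2534]); translate([2080, 344, 824]) cube([1047, 169, 1210]); }


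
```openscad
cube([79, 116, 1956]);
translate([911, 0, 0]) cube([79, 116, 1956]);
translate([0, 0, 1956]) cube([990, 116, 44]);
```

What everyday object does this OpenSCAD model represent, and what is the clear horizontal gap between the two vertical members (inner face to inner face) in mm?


A door frame. The clear opening width is 832 mm.

Two 1956 mm tall posts with a header on top — a door frame. The left jamb is 79 mm wide at x = 0; the right jamb starts at x = 911. The clear opening is 911 − 79 = 832 mm.


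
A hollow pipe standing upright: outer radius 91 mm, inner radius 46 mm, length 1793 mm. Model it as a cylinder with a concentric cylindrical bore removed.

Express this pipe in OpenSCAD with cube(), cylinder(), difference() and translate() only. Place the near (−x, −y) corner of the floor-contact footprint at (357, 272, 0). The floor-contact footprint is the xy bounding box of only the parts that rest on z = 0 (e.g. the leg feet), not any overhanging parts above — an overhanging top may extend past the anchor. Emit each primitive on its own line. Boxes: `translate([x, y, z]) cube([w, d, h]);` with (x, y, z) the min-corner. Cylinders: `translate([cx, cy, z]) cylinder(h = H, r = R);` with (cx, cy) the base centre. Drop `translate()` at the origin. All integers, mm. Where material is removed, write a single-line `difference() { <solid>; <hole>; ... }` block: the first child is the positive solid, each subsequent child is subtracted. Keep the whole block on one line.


difference() { translate([448, 363, 0]) cylinder(h = 1793, r = 91); translate([448, 363, 0]) cylinder(h = 1793, r = 46); }


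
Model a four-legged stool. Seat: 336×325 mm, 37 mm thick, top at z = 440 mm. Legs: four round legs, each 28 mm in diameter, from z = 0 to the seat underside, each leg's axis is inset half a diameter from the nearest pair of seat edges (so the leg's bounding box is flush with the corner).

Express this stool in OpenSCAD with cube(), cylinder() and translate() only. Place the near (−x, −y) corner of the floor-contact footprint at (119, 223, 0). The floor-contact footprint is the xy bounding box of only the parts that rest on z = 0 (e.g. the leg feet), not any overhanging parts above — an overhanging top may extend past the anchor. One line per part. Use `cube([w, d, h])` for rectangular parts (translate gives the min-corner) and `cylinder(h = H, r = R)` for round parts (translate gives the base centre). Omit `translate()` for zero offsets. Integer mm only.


translate([119, 223, 403]) cube([336, 325, 37]);
translate([133, 237, 0]) cylinder(h = 403, r = 14);
translate([441, 237, 0]) cylinder(h = 403, r = 14);
translate([133, 534, 0]) cylinder(h = 403, r = 14);
translate([441, 534, 0]) cylinder(h = 403, r = 14);


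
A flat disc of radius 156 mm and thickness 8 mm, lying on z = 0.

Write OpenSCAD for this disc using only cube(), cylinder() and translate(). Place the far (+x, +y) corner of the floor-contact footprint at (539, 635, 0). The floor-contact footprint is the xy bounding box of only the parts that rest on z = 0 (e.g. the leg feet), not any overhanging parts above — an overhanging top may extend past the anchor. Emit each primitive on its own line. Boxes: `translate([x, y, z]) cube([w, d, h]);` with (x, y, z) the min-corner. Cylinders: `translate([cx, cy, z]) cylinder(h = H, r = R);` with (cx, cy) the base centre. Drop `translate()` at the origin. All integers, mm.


translate([383, 479, 0]) cylinder(h = 8, r = 156);


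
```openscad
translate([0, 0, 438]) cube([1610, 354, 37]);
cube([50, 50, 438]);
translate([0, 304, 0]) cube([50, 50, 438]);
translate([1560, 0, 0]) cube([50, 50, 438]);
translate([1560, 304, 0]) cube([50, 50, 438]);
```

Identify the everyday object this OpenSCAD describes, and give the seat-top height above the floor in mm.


A bench. The seat-top height is 475 mm.

A long slab on four corner posts — a bench. The slab sits at z = 438 with thickness 37, so the top is 438 + 37 = 475 mm.


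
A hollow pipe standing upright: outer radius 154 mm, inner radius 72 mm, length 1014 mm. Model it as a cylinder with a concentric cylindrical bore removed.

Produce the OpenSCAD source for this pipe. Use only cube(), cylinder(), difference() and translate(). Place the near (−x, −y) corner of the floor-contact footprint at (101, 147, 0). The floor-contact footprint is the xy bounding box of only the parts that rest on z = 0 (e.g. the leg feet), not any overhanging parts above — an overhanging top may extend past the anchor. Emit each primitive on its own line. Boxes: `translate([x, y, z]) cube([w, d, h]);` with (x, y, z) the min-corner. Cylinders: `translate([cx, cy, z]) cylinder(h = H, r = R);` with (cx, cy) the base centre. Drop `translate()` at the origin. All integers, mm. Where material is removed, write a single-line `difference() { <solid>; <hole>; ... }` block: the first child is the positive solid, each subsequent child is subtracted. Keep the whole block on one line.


difference() { translate([255, 301, 0]) cylinder(h = 1014, r = 154); translate([255, 301, 0]) cylinder(h = 1014, r = 72); }


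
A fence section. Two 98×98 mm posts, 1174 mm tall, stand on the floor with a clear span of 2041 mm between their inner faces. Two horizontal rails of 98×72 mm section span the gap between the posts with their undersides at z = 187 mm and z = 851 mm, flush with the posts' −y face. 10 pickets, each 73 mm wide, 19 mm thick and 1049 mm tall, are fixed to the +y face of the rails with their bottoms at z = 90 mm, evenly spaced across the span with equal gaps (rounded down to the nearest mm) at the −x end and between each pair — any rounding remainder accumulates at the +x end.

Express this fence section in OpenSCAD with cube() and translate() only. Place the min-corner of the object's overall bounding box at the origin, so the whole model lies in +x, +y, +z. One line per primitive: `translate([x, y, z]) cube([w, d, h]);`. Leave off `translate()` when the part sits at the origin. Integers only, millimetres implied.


cube([98, 98, 1174]);
translate([2139, 0, 0]) cube([98, 98, 1174]);
translate([98, 0, 187]) cube([2041, 98, 72]);
translate([98, 0, 851]) cube([2041, 98, 72]);
translate([217, 98, 90]) cube([73, 19, 1049]);
translate([409, 98, 90]) cube([73, 19, 1049]);
translate([601, 98, 90]) cube([73, 19, 1049]);
translate([793, 98, 90]) cube([73, 19, 1049]);
translate([985, 98, 90]) cube([73, 19, 1049]);
translate([1177, 98, 90]) cube([73, 19, 1049]);
translate([1369, 98, 90]) cube([73, 19, 1049]);
translate([1561, 98, 90]) cube([73, 19, 1049]);
translate([1753, 98, 90]) cube([73, 19, 1049]);
translate([1945, 98, 90]) cube([73, 19, 1049]);


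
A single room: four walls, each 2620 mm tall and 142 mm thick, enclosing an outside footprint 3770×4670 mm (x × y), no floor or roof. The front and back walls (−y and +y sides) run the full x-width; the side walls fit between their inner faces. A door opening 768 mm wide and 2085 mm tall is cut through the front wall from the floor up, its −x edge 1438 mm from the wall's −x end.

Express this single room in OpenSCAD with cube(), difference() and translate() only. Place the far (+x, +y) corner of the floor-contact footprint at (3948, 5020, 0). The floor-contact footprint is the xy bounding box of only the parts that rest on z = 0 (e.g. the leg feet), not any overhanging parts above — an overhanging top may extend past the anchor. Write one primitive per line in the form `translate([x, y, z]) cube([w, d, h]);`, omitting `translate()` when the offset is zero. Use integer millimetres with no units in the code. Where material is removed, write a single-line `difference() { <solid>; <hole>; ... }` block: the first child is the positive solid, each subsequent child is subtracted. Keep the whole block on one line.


difference() { translate([178, 350, 0]) cube([3770, 142, 2620]); translate([1616, 350, 0]) cube([768, 142, 2085]); }
translate([178, 4878, 0]) cube([3770, 142, 2620]);
translate([178, 492, 0]) cube([142, 4386, 2620]);
translate([3806, 492, 0]) cube([142, 4386, 2620]);


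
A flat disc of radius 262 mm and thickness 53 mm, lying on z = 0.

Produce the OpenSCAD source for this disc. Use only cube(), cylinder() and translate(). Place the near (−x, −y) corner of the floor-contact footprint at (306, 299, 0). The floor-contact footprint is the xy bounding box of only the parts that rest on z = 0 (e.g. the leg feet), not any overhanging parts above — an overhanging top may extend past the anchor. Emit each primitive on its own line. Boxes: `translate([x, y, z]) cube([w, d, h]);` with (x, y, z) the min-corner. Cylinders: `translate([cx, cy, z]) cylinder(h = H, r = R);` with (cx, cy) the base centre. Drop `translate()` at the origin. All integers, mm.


translate([568, 561, 0]) cylinder(h = 53, r = 262);


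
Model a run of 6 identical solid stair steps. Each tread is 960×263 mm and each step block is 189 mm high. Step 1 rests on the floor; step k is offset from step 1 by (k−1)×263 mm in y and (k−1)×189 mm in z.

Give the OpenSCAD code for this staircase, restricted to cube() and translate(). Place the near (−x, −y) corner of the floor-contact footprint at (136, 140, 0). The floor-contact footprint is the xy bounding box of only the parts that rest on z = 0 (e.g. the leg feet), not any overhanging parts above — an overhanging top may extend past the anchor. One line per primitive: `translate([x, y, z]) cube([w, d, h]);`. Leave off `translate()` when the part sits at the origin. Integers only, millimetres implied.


translate([136, 140, 0]) cube([960, 263, 189]);
translate([136, 403, 189]) cube([960, 263, 189]);
translate([136, 666, 378]) cube([960, 263, 189]);
translate([136, 929, 567]) cube([960, 263, 189]);
translate([136, 1192, 756]) cube([960, 263, 189]);
translate([136, 1455, 945]) cube([960, 263, 189]);


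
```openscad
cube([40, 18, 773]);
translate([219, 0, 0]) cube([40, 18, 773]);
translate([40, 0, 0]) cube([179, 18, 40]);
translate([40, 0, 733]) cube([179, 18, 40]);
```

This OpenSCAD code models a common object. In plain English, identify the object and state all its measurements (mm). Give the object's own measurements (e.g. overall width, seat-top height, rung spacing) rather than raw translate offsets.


A rectangular picture frame lying in the x–z plane (depth along y). The opening is 179 mm wide (x) by 693 mm tall (z), surrounded by a border 40 mm wide on all four sides. The frame is 18 mm deep and is made of two full-height vertical stiles with two horizontal rails fitted between them.


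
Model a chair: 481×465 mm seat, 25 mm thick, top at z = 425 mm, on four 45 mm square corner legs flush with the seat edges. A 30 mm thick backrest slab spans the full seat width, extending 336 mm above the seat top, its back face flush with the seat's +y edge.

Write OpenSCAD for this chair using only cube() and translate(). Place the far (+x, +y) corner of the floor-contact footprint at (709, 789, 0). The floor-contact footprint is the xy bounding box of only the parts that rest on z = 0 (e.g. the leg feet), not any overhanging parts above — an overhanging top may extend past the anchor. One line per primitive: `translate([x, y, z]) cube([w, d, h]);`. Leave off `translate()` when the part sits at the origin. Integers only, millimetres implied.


translate([228, 324, 400]) cube([481, 465, 25]);
translate([228, 324, 0]) cube([45, 45, 400]);
translate([664, 324, 0]) cube([45, 45, 400]);
translate([228, 744, 0]) cube([45, 45, 400]);
translate([664, 744, 0]) cube([45, 45, 400]);
translate([228, 759, 425]) cube([481, 30, 336]);


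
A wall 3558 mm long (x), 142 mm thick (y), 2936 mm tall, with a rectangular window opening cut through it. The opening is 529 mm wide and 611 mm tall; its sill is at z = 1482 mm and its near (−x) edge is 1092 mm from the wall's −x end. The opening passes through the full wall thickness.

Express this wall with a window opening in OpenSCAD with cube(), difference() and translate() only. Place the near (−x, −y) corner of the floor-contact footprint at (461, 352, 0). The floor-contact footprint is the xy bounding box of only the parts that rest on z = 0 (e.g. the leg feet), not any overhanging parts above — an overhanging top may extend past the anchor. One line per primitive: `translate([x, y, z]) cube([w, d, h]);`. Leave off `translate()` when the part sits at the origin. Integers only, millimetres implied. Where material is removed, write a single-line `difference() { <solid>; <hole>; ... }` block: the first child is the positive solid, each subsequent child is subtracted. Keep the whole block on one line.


difference() { translate([461, 352, 0]) cube([3558, 142, 2936]); translate([1553, 352, 1482]) cube([529, 142, 611]); }


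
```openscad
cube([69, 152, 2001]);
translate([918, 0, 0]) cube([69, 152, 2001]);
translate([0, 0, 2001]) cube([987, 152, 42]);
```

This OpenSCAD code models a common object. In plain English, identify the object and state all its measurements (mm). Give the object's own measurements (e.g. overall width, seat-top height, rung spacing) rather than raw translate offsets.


A door frame. The clear opening is 849 mm wide and 2001 mm high. Two 69 mm wide jambs, 152 mm deep, stand either side of the opening from the floor to the top of the opening. A 42 mm thick head sits across the top of both jambs, spanning the full outside width of the frame.


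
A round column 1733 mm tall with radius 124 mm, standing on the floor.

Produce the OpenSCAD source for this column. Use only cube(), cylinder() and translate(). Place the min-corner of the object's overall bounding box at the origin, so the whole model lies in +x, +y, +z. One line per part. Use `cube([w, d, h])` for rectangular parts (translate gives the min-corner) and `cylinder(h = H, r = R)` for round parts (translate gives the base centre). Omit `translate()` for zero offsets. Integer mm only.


translate([124, 124, 0]) cylinder(h = 1733, r = 124);


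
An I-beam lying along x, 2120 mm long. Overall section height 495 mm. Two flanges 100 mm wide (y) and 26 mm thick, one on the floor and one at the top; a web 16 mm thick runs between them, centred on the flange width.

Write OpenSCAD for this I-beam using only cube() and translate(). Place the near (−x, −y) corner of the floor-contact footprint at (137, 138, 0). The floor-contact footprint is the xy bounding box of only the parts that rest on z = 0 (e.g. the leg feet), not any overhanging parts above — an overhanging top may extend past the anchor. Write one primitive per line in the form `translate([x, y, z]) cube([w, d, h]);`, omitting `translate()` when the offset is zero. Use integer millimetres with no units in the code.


translate([137, 138, 0]) cube([2120, 100, 26]);
translate([137, 180, 26]) cube([2120, 16, 443]);
translate([137, 138, 469]) cube([2120, 100, 26]);


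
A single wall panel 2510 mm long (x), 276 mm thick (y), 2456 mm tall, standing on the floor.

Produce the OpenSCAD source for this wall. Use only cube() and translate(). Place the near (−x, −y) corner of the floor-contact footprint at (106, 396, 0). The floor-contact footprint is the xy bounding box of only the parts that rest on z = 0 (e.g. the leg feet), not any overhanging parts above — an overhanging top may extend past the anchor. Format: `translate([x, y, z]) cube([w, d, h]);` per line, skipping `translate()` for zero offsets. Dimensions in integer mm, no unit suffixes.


translate([106, 396, 0]) cube([2510, 276, 2456]);


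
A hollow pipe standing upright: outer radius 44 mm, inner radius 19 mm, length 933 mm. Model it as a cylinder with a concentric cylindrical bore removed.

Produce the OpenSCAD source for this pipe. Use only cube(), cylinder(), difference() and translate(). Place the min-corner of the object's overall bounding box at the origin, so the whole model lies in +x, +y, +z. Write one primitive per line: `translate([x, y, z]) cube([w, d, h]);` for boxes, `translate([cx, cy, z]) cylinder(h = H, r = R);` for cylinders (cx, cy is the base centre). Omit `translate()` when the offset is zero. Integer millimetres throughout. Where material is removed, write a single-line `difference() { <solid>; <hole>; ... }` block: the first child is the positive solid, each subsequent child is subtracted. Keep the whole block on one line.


difference() { translate([44, 44, 0]) cylinder(h = 933, r = 44); translate([44, 44, 0]) cylinder(h = 933, r = 19); }


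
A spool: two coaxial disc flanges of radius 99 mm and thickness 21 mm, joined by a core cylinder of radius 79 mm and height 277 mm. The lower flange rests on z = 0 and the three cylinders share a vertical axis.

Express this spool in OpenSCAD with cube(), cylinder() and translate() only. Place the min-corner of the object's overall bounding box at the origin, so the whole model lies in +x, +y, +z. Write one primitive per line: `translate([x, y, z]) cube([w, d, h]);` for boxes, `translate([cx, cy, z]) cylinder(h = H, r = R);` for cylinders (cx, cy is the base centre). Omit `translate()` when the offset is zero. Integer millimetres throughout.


translate([99, 99, 0]) cylinder(h = 21, r = 99);
translate([99, 99, 21]) cylinder(h = 277, r = 79);
translate([99, 99, 298]) cylinder(h = 21, r = 99);


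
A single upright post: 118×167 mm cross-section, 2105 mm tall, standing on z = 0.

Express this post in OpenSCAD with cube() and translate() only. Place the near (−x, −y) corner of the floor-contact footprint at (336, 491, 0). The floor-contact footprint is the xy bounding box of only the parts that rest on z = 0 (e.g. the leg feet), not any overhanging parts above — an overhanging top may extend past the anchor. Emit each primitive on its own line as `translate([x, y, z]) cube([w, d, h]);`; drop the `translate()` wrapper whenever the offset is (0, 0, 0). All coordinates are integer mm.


translate([336, 491, 0]) cube([118, 167, 2105]);


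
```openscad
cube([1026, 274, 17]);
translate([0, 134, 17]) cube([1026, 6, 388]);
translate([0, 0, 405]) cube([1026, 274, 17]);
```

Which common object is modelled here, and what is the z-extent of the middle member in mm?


An I-beam. The web height is 388 mm.

Two wide flanges with a thin centred web — an I-beam. Overall 422 mm minus two 17 mm flanges gives a web of 422 − 2·17 = 388 mm.


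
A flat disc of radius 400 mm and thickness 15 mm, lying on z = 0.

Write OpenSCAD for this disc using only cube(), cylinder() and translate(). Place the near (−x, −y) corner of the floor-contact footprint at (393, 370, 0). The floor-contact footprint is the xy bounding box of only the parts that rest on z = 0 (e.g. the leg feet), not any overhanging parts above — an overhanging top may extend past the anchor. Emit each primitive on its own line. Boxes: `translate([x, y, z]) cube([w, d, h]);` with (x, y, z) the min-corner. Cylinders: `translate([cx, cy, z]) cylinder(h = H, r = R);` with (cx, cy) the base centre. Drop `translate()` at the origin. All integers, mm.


translate([793, 770, 0]) cylinder(h = 15, r = 400);


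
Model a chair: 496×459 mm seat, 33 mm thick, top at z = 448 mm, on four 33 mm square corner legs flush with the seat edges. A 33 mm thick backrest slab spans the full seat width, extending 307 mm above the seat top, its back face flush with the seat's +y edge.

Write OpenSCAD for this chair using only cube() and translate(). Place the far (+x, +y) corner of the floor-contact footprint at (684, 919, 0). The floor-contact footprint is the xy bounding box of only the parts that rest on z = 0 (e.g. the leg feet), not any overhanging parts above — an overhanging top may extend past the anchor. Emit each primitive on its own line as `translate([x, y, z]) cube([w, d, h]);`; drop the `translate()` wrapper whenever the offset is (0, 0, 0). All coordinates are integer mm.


translate([188, 460, 415]) cube([496, 459, 33]);
translate([188, 460, 0]) cube([33, 33, 415]);
translate([651, 460, 0]) cube([33, 33, 415]);
translate([188, 886, 0]) cube([33, 33, 415]);
translate([651, 886, 0]) cube([33, 33, 415]);
translate([188, 886, 448]) cube([496, 33, 307]);


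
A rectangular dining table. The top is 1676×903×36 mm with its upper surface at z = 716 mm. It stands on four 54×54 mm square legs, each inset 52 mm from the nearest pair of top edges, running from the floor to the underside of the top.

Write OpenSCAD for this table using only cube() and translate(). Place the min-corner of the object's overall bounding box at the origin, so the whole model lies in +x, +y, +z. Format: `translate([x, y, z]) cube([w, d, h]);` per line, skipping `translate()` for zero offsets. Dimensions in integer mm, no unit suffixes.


translate([0, 0, 680]) cube([1676, 903, 36]);
translate([52, 52, 0]) cube([54, 54, 680]);
translate([1570, 52, 0]) cube([54, 54, 680]);
translate([52, 797, 0]) cube([54, 54, 680]);
translate([1570, 797, 0]) cube([54, 54, 680]);
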